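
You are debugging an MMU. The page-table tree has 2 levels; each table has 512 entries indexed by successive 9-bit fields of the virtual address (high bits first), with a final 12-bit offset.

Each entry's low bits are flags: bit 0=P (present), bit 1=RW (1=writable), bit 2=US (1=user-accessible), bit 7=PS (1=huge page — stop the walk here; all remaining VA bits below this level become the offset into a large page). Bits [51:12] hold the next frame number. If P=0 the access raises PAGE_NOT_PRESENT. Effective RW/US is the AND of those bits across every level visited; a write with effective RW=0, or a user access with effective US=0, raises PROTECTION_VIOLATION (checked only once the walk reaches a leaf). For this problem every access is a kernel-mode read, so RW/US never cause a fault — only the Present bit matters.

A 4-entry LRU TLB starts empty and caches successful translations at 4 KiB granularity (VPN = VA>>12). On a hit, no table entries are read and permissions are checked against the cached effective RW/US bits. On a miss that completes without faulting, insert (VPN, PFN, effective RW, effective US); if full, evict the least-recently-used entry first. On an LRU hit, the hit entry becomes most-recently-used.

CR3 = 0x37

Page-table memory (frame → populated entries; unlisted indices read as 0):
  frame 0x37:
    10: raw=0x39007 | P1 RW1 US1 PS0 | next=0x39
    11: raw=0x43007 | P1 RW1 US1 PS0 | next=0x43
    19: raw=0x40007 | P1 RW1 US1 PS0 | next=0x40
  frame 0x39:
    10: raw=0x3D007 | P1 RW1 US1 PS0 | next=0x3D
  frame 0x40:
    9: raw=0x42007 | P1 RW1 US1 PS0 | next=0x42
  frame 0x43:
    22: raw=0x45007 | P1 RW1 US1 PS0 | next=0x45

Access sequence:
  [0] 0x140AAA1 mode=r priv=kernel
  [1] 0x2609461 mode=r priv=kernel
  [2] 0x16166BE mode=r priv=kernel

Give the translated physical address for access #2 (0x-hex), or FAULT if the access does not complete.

Trace:
#0 VA=0x140AAA1 (r,kernel):
  [0] read 0x37 idx=10: raw=0x39007 flags P=1 W=1 U=1 S=0
  [1] read 0x39 idx=10: raw=0x3D007 flags P=1 W=1 U=1 S=0
  ✓ 0x3DAA1  — 2 lookups
#1 VA=0x2609461 (r,kernel):
  [0] read 0x37 idx=19: raw=0x40007 flags P=1 W=1 U=1 S=0
  [1] read 0x40 idx=9: raw=0x42007 flags P=1 W=1 U=1 S=0
  ✓ 0x42461  — 2 lookups
#2 VA=0x16166BE (r,kernel):
  [0] read 0x37 idx=11: raw=0x43007 flags P=1 W=1 U=1 S=0
  [1] read 0x43 idx=22: raw=0x45007 flags P=1 W=1 U=1 S=0
  ✓ 0x456BE  — 2 lookups

Access #2 PA: 0x456BE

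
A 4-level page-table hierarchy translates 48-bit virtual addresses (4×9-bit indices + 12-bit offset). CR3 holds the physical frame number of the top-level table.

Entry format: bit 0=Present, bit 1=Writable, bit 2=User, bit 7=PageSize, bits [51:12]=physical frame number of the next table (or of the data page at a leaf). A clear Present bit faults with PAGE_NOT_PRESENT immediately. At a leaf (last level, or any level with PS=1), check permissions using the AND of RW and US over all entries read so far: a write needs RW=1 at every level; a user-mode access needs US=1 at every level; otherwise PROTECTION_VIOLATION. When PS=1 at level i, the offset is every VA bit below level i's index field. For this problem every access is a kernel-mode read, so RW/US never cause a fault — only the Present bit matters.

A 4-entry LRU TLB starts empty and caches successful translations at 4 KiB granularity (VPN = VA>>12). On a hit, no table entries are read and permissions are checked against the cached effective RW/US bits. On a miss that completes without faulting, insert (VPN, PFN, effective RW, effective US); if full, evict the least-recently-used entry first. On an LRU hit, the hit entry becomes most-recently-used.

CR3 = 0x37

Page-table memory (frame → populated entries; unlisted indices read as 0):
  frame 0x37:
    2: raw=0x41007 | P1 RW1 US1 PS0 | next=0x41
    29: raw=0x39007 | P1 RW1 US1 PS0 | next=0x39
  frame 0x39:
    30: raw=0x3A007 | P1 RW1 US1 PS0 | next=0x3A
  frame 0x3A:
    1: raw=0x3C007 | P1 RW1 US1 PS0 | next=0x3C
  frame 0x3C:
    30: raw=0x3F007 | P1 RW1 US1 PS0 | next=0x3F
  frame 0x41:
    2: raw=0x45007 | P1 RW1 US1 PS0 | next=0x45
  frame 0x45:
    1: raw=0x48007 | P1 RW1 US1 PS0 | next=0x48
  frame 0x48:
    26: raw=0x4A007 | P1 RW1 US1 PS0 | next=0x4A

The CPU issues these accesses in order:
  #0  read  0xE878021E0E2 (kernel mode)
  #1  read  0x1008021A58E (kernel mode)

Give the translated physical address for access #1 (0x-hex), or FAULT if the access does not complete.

Walk each access:
#0 VA=0xE878021E0E2 (r,kernel):
  L0: frame=0x37 idx=29 entry=0x39007 [P=1 RW=1 US=1 PS=0]
  L1: frame=0x39 idx=30 entry=0x3A007 [P=1 RW=1 US=1 PS=0]
  L2: frame=0x3A idx=1 entry=0x3C007 [P=1 RW=1 US=1 PS=0]
  L3: frame=0x3C idx=30 entry=0x3F007 [P=1 RW=1 US=1 PS=0]
  → PA=0x3F0E2  (4 entries read)
#1 VA=0x1008021A58E (r,kernel):
  L0: frame=0x37 idx=2 entry=0x41007 [P=1 RW=1 US=1 PS=0]
  L1: frame=0x41 idx=2 entry=0x45007 [P=1 RW=1 US=1 PS=0]
  L2: frame=0x45 idx=1 entry=0x48007 [P=1 RW=1 US=1 PS=0]
  L3: frame=0x48 idx=26 entry=0x4A007 [P=1 RW=1 US=1 PS=0]
  → PA=0x4A58E  (4 entries read)

Access #1 PA: 0x4A58E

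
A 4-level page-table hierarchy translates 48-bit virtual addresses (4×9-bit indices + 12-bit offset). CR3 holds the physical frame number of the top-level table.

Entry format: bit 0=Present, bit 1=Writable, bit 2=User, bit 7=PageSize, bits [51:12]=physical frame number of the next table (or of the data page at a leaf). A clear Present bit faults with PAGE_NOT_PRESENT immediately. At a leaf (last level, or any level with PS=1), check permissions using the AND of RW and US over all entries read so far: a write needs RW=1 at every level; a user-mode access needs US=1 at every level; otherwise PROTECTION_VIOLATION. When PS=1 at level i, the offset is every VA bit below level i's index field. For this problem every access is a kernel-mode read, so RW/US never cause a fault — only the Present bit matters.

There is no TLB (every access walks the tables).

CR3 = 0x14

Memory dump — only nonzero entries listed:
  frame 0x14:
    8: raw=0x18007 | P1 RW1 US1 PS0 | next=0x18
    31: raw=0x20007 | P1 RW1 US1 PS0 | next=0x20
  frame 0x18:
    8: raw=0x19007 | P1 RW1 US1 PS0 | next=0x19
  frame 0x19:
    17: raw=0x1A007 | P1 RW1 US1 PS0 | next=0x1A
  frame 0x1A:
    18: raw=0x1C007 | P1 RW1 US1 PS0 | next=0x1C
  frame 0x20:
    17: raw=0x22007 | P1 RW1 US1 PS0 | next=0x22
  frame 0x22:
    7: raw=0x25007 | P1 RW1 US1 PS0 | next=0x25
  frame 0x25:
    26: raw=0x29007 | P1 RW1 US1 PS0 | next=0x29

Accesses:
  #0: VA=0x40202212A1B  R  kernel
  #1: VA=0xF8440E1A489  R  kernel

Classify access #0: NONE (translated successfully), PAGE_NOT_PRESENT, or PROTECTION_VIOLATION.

Walk each access:
#0 VA=0x40202212A1B (r,kernel):
  L0: frame=0x14 idx=8 entry=0x18007 [P=1 RW=1 US=1 PS=0]
  L1: frame=0x18 idx=8 entry=0x19007 [P=1 RW=1 US=1 PS=0]
  L2: frame=0x19 idx=17 entry=0x1A007 [P=1 RW=1 US=1 PS=0]
  L3: frame=0x1A idx=18 entry=0x1C007 [P=1 RW=1 US=1 PS=0]
  ⇒ phys 0x1CA1B  [4 reads]
#1 VA=0xF8440E1A489 (r,kernel):
  L0: frame=0x14 idx=31 entry=0x20007 [P=1 RW=1 US=1 PS=0]
  L1: frame=0x20 idx=17 entry=0x22007 [P=1 RW=1 US=1 PS=0]
  L2: frame=0x22 idx=7 entry=0x25007 [P=1 RW=1 US=1 PS=0]
  L3: frame=0x25 idx=26 entry=0x29007 [P=1 RW=1 US=1 PS=0]
  ⇒ phys 0x29489  [4 reads]

Access #0 fault: NONE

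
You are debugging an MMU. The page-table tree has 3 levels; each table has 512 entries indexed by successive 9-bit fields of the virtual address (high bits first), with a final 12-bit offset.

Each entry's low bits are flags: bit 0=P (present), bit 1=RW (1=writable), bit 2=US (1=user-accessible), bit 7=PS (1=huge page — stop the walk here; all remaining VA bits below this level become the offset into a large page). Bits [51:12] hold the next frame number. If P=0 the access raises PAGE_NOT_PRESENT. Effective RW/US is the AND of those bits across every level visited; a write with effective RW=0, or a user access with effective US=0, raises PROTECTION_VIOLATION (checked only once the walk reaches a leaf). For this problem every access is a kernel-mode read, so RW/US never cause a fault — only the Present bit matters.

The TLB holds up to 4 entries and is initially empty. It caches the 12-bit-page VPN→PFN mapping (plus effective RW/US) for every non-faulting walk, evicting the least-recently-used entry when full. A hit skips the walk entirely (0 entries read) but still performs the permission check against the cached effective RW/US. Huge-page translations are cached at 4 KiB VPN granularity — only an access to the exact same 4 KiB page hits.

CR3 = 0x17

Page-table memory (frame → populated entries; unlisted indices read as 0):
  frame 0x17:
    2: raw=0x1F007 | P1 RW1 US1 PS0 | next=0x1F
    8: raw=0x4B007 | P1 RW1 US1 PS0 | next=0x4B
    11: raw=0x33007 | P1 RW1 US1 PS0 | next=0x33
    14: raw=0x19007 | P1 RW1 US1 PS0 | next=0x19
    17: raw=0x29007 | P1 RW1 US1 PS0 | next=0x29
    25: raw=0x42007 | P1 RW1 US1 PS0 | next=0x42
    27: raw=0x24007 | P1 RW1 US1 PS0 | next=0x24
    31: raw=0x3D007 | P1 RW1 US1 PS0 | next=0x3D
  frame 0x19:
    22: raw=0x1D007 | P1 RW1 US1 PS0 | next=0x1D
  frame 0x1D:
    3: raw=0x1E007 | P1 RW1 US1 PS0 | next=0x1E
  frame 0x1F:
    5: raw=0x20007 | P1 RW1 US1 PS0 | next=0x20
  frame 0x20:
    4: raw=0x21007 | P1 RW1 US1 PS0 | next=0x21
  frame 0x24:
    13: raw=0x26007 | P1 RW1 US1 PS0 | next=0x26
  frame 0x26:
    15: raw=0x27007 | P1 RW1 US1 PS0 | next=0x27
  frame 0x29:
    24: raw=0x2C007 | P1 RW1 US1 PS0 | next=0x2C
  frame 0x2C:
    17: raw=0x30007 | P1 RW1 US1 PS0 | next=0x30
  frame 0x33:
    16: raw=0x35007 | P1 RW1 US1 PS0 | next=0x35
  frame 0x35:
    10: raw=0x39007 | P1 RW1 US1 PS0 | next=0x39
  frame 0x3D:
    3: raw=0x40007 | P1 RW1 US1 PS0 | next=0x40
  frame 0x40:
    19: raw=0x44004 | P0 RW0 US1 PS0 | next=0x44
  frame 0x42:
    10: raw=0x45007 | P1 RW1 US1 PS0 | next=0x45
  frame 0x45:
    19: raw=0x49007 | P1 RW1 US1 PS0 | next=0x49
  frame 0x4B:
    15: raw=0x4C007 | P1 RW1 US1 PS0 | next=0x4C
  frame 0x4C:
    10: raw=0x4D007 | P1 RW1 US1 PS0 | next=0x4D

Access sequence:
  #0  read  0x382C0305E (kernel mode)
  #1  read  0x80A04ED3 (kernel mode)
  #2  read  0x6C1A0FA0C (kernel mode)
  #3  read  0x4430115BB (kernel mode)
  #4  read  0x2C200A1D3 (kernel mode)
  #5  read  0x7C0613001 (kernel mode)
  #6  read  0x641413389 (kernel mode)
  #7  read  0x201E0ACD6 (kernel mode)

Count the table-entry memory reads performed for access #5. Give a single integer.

Per-access translation:
#0 VA=0x382C0305E (r,kernel):
  [0] read 0x17 idx=14: raw=0x19007 flags P=1 W=1 U=1 S=0
  [1] read 0x19 idx=22: raw=0x1D007 flags P=1 W=1 U=1 S=0
  [2] read 0x1D idx=3: raw=0x1E007 flags P=1 W=1 U=1 S=0
  → PA=0x1E05E  (3 entries read)
#1 VA=0x80A04ED3 (r,kernel):
  [0] read 0x17 idx=2: raw=0x1F007 flags P=1 W=1 U=1 S=0
  [1] read 0x1F idx=5: raw=0x20007 flags P=1 W=1 U=1 S=0
  [2] read 0x20 idx=4: raw=0x21007 flags P=1 W=1 U=1 S=0
  → PA=0x21ED3  (3 entries read)
#2 VA=0x6C1A0FA0C (r,kernel):
  [0] read 0x17 idx=27: raw=0x24007 flags P=1 W=1 U=1 S=0
  [1] read 0x24 idx=13: raw=0x26007 flags P=1 W=1 U=1 S=0
  [2] read 0x26 idx=15: raw=0x27007 flags P=1 W=1 U=1 S=0
  → PA=0x27A0C  (3 entries read)
#3 VA=0x4430115BB (r,kernel):
  [0] read 0x17 idx=17: raw=0x29007 flags P=1 W=1 U=1 S=0
  [1] read 0x29 idx=24: raw=0x2C007 flags P=1 W=1 U=1 S=0
  [2] read 0x2C idx=17: raw=0x30007 flags P=1 W=1 U=1 S=0
  → PA=0x305BB  (3 entries read)
#4 VA=0x2C200A1D3 (r,kernel):
  [0] read 0x17 idx=11: raw=0x33007 flags P=1 W=1 U=1 S=0
  [1] read 0x33 idx=16: raw=0x35007 flags P=1 W=1 U=1 S=0
  [2] read 0x35 idx=10: raw=0x39007 flags P=1 W=1 U=1 S=0
  → PA=0x391D3  (3 entries read)
#5 VA=0x7C0613001 (r,kernel):
  [0] read 0x17 idx=31: raw=0x3D007 flags P=1 W=1 U=1 S=0
  [1] read 0x3D idx=3: raw=0x40007 flags P=1 W=1 U=1 S=0
  [2] read 0x40 idx=19: raw=0x44004 flags P=0 W=0 U=1 S=0
  → PAGE_NOT_PRESENT  (3 entries read)
#6 VA=0x641413389 (r,kernel):
  [0] read 0x17 idx=25: raw=0x42007 flags P=1 W=1 U=1 S=0
  [1] read 0x42 idx=10: raw=0x45007 flags P=1 W=1 U=1 S=0
  [2] read 0x45 idx=19: raw=0x49007 flags P=1 W=1 U=1 S=0
  → PA=0x49389  (3 entries read)
#7 VA=0x201E0ACD6 (r,kernel):
  [0] read 0x17 idx=8: raw=0x4B007 flags P=1 W=1 U=1 S=0
  [1] read 0x4B idx=15: raw=0x4C007 flags P=1 W=1 U=1 S=0
  [2] read 0x4C idx=10: raw=0x4D007 flags P=1 W=1 U=1 S=0
  → PA=0x4DCD6  (3 entries read)

Entries read for #5: 3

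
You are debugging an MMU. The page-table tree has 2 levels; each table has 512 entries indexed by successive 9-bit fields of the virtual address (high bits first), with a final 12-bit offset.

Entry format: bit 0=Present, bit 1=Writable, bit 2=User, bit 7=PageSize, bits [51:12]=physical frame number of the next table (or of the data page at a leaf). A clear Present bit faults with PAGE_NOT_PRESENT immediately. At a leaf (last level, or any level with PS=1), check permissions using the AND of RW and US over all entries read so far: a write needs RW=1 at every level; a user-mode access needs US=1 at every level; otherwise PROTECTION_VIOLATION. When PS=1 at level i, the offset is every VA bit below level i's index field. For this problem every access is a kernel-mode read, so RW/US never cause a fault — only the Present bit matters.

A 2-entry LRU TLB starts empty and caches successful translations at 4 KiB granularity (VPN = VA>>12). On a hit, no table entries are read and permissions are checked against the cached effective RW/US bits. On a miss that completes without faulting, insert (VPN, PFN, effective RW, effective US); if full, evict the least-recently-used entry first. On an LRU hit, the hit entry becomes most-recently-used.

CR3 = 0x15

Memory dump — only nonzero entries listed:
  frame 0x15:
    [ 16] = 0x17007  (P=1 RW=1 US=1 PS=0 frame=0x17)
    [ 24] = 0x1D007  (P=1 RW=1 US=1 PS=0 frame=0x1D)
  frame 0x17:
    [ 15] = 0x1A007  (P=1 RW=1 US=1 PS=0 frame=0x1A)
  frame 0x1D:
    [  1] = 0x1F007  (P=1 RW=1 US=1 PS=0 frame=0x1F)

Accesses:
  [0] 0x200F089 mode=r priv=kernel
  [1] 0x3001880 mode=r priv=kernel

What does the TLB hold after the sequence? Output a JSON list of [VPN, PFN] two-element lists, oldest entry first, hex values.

Per-access translation:
#0 VA=0x200F089 (r,kernel):
  lvl0: tbl 0x15, slot 16 ⇒ 0x17007 (P1/RW1/US1/PS0)
  lvl1: tbl 0x17, slot 15 ⇒ 0x1A007 (P1/RW1/US1/PS0)
  ✓ 0x1A089  — 2 lookups
#1 VA=0x3001880 (r,kernel):
  lvl0: tbl 0x15, slot 24 ⇒ 0x1D007 (P1/RW1/US1/PS0)
  lvl1: tbl 0x1D, slot 1 ⇒ 0x1F007 (P1/RW1/US1/PS0)
  ✓ 0x1F880  — 2 lookups

TLB: [["0x200F", "0x1A"], ["0x3001", "0x1F"]]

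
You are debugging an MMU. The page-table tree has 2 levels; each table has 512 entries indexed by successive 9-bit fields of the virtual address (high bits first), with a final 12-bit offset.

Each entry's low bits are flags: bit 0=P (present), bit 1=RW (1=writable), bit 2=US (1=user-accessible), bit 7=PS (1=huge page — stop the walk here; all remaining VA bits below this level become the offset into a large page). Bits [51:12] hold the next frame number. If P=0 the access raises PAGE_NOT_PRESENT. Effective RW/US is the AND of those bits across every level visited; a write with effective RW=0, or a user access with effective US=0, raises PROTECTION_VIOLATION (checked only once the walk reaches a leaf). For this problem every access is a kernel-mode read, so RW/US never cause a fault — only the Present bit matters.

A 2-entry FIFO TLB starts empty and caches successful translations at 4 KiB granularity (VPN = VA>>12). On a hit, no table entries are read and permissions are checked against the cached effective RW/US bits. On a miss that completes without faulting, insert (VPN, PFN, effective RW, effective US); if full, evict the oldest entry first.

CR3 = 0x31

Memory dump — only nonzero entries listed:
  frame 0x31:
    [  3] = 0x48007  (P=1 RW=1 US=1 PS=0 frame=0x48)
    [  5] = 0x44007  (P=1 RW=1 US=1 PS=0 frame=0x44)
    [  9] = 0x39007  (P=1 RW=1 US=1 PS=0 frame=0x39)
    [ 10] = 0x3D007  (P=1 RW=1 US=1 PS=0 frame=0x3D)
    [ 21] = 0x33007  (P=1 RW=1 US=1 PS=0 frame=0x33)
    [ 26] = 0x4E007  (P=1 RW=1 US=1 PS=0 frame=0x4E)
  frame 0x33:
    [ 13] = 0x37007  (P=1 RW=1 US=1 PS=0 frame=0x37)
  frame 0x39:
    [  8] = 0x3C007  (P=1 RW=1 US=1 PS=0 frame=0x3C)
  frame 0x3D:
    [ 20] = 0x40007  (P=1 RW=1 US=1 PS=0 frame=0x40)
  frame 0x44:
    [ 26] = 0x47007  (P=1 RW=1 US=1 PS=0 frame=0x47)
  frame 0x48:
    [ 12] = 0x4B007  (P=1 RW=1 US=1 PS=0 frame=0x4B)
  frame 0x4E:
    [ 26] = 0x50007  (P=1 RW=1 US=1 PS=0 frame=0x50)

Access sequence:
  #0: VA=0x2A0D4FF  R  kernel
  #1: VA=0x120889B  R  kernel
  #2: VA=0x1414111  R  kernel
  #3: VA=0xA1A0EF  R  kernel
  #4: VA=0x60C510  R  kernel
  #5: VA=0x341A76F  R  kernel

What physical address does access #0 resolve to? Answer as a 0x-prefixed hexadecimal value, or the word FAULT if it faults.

Per-access translation:
#0 VA=0x2A0D4FF (r,kernel):
  [0] read 0x31 idx=21: raw=0x33007 flags P=1 W=1 U=1 S=0
  [1] read 0x33 idx=13: raw=0x37007 flags P=1 W=1 U=1 S=0
  ✓ 0x374FF  — 2 lookups
#1 VA=0x120889B (r,kernel):
  [0] read 0x31 idx=9: raw=0x39007 flags P=1 W=1 U=1 S=0
  [1] read 0x39 idx=8: raw=0x3C007 flags P=1 W=1 U=1 S=0
  ✓ 0x3C89B  — 2 lookups
#2 VA=0x1414111 (r,kernel):
  [0] read 0x31 idx=10: raw=0x3D007 flags P=1 W=1 U=1 S=0
  [1] read 0x3D idx=20: raw=0x40007 flags P=1 W=1 U=1 S=0
  ✓ 0x40111  — 2 lookups
#3 VA=0xA1A0EF (r,kernel):
  [0] read 0x31 idx=5: raw=0x44007 flags P=1 W=1 U=1 S=0
  [1] read 0x44 idx=26: raw=0x47007 flags P=1 W=1 U=1 S=0
  ✓ 0x470EF  — 2 lookups
#4 VA=0x60C510 (r,kernel):
  [0] read 0x31 idx=3: raw=0x48007 flags P=1 W=1 U=1 S=0
  [1] read 0x48 idx=12: raw=0x4B007 flags P=1 W=1 U=1 S=0
  ✓ 0x4B510  — 2 lookups
#5 VA=0x341A76F (r,kernel):
  [0] read 0x31 idx=26: raw=0x4E007 flags P=1 W=1 U=1 S=0
  [1] read 0x4E idx=26: raw=0x50007 flags P=1 W=1 U=1 S=0
  ✓ 0x5076F  — 2 lookups

Access #0 PA: 0x374FF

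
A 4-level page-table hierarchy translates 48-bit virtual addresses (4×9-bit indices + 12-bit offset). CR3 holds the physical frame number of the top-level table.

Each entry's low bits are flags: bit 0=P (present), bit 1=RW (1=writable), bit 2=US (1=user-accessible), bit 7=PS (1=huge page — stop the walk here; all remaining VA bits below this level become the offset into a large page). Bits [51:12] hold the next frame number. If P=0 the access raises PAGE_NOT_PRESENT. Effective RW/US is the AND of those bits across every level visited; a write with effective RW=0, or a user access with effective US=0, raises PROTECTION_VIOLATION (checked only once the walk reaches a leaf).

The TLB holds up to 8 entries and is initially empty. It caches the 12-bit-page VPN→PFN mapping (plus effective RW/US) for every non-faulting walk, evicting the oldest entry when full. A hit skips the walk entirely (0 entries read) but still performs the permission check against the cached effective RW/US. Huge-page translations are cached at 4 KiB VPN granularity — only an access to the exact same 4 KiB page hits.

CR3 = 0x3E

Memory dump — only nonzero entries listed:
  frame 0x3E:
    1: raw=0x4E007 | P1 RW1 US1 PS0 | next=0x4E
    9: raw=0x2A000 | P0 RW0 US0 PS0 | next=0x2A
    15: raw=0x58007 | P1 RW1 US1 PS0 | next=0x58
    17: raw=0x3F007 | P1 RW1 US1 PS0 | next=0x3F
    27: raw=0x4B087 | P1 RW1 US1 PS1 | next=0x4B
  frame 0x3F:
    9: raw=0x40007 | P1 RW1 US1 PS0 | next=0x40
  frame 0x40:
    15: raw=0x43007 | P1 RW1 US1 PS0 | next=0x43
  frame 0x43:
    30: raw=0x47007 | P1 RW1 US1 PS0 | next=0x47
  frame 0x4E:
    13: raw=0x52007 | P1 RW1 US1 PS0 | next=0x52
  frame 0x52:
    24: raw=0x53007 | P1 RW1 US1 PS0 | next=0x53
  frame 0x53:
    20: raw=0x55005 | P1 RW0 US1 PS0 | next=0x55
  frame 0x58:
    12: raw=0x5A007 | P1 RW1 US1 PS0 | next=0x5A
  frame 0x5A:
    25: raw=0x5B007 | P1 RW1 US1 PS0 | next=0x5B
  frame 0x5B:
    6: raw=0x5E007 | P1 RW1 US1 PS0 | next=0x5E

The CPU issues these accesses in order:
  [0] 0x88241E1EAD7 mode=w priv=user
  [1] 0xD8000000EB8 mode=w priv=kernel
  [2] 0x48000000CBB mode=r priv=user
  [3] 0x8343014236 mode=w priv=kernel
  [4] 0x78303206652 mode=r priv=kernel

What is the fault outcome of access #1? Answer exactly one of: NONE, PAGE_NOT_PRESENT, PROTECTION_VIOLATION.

Trace:
#0 VA=0x88241E1EAD7 (w,user):
  lvl0: tbl 0x3E, slot 17 ⇒ 0x3F007 (P1/RW1/US1/PS0)
  lvl1: tbl 0x3F, slot 9 ⇒ 0x40007 (P1/RW1/US1/PS0)
  lvl2: tbl 0x40, slot 15 ⇒ 0x43007 (P1/RW1/US1/PS0)
  lvl3: tbl 0x43, slot 30 ⇒ 0x47007 (P1/RW1/US1/PS0)
  ⇒ phys 0x47AD7  [4 reads]
#1 VA=0xD8000000EB8 (w,kernel):
  lvl0: tbl 0x3E, slot 27 ⇒ 0x4B087 (P1/RW1/US1/PS1)
  ⇒ phys 0x4BEB8 (huge @L0)  [1 reads]
#2 VA=0x48000000CBB (r,user):
  lvl0: tbl 0x3E, slot 9 ⇒ 0x2A000 (P0/RW0/US0/PS0)
  → PAGE_NOT_PRESENT  (1 entries read)
#3 VA=0x8343014236 (w,kernel):
  lvl0: tbl 0x3E, slot 1 ⇒ 0x4E007 (P1/RW1/US1/PS0)
  lvl1: tbl 0x4E, slot 13 ⇒ 0x52007 (P1/RW1/US1/PS0)
  lvl2: tbl 0x52, slot 24 ⇒ 0x53007 (P1/RW1/US1/PS0)
  lvl3: tbl 0x53, slot 20 ⇒ 0x55005 (P1/RW0/US1/PS0)
  → PROTECTION_VIOLATION  (4 entries read)
#4 VA=0x78303206652 (r,kernel):
  lvl0: tbl 0x3E, slot 15 ⇒ 0x58007 (P1/RW1/US1/PS0)
  lvl1: tbl 0x58, slot 12 ⇒ 0x5A007 (P1/RW1/US1/PS0)
  lvl2: tbl 0x5A, slot 25 ⇒ 0x5B007 (P1/RW1/US1/PS0)
  lvl3: tbl 0x5B, slot 6 ⇒ 0x5E007 (P1/RW1/US1/PS0)
  ⇒ phys 0x5E652  [4 reads]

Access #1 fault: NONE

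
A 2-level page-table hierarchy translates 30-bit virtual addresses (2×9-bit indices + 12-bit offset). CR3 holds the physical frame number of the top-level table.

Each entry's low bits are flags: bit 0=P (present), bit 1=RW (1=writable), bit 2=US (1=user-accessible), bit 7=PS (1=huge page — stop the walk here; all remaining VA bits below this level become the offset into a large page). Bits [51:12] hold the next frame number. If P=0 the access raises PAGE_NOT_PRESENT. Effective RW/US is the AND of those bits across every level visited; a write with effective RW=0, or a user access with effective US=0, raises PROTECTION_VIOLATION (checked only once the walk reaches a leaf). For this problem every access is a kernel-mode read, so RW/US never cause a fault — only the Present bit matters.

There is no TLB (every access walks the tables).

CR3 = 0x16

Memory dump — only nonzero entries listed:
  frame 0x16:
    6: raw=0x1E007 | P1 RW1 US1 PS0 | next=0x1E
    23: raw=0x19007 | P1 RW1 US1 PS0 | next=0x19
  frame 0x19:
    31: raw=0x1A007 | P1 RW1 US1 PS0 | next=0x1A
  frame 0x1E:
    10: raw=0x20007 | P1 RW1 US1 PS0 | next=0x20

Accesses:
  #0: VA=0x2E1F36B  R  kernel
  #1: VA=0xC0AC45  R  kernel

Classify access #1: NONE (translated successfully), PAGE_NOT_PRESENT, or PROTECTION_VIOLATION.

Trace:
#0 VA=0x2E1F36B (r,kernel):
  lvl0: tbl 0x16, slot 23 ⇒ 0x19007 (P1/RW1/US1/PS0)
  lvl1: tbl 0x19, slot 31 ⇒ 0x1A007 (P1/RW1/US1/PS0)
  ⇒ phys 0x1A36B  [2 reads]
#1 VA=0xC0AC45 (r,kernel):
  lvl0: tbl 0x16, slot 6 ⇒ 0x1E007 (P1/RW1/US1/PS0)
  lvl1: tbl 0x1E, slot 10 ⇒ 0x20007 (P1/RW1/US1/PS0)
  ⇒ phys 0x20C45  [2 reads]

Access #1 fault: NONE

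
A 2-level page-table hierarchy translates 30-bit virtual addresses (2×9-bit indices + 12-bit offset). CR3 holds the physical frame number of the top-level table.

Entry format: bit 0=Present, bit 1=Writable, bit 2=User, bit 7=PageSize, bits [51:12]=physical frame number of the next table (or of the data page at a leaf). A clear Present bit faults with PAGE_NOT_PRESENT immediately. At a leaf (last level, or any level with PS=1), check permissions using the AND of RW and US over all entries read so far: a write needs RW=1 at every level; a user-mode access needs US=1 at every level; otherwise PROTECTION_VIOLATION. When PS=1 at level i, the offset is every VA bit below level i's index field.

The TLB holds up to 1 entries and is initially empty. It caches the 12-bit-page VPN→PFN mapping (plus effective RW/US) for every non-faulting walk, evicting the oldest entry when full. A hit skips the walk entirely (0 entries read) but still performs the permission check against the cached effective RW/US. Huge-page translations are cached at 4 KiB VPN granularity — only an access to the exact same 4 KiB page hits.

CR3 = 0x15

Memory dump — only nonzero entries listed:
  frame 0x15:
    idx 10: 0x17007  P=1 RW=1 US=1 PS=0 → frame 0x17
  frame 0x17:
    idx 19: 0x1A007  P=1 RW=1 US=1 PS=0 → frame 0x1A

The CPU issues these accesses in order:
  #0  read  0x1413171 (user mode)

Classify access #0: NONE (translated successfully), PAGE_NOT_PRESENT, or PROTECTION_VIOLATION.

Trace:
#0 VA=0x1413171 (r,user):
  L0 @0x15[10] → 0x17007  P=1,RW=1,US=1,PS=0
  L1 @0x17[19] → 0x1A007  P=1,RW=1,US=1,PS=0
  ✓ 0x1A171  — 2 lookups

Access #0 fault: NONE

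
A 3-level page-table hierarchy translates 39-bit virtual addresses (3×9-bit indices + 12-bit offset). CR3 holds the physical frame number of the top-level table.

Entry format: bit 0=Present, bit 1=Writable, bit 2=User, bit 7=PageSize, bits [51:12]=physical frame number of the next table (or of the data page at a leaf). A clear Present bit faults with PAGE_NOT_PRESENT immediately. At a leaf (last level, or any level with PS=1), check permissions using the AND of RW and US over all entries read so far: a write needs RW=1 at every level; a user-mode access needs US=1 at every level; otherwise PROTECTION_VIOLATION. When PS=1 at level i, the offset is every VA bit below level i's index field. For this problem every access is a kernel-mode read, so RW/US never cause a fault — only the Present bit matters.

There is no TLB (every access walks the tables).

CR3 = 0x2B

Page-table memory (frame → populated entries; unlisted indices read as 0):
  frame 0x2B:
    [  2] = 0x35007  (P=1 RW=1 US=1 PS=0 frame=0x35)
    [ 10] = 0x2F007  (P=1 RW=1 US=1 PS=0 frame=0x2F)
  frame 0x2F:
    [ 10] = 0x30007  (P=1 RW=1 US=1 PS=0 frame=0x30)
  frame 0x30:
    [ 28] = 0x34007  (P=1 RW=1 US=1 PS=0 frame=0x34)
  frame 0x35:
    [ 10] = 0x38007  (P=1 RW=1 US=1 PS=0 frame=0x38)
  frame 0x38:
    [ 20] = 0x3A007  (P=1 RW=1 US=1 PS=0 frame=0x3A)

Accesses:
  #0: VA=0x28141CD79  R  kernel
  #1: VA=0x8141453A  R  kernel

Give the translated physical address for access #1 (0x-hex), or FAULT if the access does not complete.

Trace:
#0 VA=0x28141CD79 (r,kernel):
  [0] read 0x2B idx=10: raw=0x2F007 flags P=1 W=1 U=1 S=0
  [1] read 0x2F idx=10: raw=0x30007 flags P=1 W=1 U=1 S=0
  [2] read 0x30 idx=28: raw=0x34007 flags P=1 W=1 U=1 S=0
  → PA=0x34D79  (3 entries read)
#1 VA=0x8141453A (r,kernel):
  [0] read 0x2B idx=2: raw=0x35007 flags P=1 W=1 U=1 S=0
  [1] read 0x35 idx=10: raw=0x38007 flags P=1 W=1 U=1 S=0
  [2] read 0x38 idx=20: raw=0x3A007 flags P=1 W=1 U=1 S=0
  → PA=0x3A53A  (3 entries read)

Access #1 PA: 0x3A53A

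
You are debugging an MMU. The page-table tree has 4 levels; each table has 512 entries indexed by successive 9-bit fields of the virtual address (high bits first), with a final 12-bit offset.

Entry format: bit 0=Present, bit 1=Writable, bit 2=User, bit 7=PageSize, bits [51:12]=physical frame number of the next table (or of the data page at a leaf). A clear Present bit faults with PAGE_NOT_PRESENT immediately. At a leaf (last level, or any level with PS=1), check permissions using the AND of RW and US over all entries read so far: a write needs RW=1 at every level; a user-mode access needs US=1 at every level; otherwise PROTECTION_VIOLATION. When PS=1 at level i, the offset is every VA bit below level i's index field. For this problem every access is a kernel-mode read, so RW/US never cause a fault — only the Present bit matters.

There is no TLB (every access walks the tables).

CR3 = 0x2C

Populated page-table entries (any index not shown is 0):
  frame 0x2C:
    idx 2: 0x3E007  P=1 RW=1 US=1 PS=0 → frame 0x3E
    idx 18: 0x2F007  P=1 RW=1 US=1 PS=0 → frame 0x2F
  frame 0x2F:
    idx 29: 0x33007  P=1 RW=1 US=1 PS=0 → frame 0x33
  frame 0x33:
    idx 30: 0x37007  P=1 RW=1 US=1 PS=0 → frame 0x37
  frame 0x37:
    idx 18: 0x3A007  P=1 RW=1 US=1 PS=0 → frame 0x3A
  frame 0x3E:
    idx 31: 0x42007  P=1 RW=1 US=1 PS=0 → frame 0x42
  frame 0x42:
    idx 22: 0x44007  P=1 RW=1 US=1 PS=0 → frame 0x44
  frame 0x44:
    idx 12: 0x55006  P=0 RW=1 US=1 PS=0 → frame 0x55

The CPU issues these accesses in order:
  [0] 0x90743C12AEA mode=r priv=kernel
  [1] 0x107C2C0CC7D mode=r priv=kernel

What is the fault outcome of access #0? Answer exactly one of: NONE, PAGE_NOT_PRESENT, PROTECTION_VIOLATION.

Walk each access:
#0 VA=0x90743C12AEA (r,kernel):
  L0 @0x2C[18] → 0x2F007  P=1,RW=1,US=1,PS=0
  L1 @0x2F[29] → 0x33007  P=1,RW=1,US=1,PS=0
  L2 @0x33[30] → 0x37007  P=1,RW=1,US=1,PS=0
  L3 @0x37[18] → 0x3A007  P=1,RW=1,US=1,PS=0
  → PA=0x3AAEA  (4 entries read)
#1 VA=0x107C2C0CC7D (r,kernel):
  L0 @0x2C[2] → 0x3E007  P=1,RW=1,US=1,PS=0
  L1 @0x3E[31] → 0x42007  P=1,RW=1,US=1,PS=0
  L2 @0x42[22] → 0x44007  P=1,RW=1,US=1,PS=0
  L3 @0x44[12] → 0x55006  P=0,RW=1,US=1,PS=0
  → PAGE_NOT_PRESENT  (4 entries read)

Access #0 fault: NONE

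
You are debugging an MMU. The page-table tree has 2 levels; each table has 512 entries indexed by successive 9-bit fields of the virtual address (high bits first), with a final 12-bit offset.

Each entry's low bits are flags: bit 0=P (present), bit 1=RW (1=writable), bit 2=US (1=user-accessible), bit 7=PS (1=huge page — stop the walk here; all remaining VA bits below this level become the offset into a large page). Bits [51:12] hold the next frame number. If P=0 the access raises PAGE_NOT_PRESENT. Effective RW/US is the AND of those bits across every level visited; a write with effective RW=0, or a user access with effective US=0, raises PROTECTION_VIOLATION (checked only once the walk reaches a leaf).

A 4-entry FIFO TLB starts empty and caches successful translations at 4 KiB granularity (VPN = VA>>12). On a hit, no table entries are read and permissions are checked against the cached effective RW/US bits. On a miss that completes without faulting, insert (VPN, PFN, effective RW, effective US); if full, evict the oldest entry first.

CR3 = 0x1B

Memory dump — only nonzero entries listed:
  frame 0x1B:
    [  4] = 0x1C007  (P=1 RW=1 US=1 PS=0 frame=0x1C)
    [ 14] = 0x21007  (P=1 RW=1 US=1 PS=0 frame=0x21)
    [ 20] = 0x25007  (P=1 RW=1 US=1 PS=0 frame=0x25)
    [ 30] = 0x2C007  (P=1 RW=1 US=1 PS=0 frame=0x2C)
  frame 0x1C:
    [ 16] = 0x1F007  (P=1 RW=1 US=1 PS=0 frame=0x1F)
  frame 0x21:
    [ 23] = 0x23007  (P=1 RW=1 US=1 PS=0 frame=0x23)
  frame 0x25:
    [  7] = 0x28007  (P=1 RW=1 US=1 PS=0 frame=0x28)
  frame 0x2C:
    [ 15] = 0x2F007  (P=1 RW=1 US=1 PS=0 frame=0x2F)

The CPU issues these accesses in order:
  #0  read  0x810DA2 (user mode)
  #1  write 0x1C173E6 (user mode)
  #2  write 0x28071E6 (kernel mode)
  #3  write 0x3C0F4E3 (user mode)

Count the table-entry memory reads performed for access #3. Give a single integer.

Walk each access:
#0 VA=0x810DA2 (r,user):
  L0 @0x1B[4] → 0x1C007  P=1,RW=1,US=1,PS=0
  L1 @0x1C[16] → 0x1F007  P=1,RW=1,US=1,PS=0
  → PA=0x1FDA2  (2 entries read)
#1 VA=0x1C173E6 (w,user):
  L0 @0x1B[14] → 0x21007  P=1,RW=1,US=1,PS=0
  L1 @0x21[23] → 0x23007  P=1,RW=1,US=1,PS=0
  → PA=0x233E6  (2 entries read)
#2 VA=0x28071E6 (w,kernel):
  L0 @0x1B[20] → 0x25007  P=1,RW=1,US=1,PS=0
  L1 @0x25[7] → 0x28007  P=1,RW=1,US=1,PS=0
  → PA=0x281E6  (2 entries read)
#3 VA=0x3C0F4E3 (w,user):
  L0 @0x1B[30] → 0x2C007  P=1,RW=1,US=1,PS=0
  L1 @0x2C[15] → 0x2F007  P=1,RW=1,US=1,PS=0
  → PA=0x2F4E3  (2 entries read)

Entries read for #3: 2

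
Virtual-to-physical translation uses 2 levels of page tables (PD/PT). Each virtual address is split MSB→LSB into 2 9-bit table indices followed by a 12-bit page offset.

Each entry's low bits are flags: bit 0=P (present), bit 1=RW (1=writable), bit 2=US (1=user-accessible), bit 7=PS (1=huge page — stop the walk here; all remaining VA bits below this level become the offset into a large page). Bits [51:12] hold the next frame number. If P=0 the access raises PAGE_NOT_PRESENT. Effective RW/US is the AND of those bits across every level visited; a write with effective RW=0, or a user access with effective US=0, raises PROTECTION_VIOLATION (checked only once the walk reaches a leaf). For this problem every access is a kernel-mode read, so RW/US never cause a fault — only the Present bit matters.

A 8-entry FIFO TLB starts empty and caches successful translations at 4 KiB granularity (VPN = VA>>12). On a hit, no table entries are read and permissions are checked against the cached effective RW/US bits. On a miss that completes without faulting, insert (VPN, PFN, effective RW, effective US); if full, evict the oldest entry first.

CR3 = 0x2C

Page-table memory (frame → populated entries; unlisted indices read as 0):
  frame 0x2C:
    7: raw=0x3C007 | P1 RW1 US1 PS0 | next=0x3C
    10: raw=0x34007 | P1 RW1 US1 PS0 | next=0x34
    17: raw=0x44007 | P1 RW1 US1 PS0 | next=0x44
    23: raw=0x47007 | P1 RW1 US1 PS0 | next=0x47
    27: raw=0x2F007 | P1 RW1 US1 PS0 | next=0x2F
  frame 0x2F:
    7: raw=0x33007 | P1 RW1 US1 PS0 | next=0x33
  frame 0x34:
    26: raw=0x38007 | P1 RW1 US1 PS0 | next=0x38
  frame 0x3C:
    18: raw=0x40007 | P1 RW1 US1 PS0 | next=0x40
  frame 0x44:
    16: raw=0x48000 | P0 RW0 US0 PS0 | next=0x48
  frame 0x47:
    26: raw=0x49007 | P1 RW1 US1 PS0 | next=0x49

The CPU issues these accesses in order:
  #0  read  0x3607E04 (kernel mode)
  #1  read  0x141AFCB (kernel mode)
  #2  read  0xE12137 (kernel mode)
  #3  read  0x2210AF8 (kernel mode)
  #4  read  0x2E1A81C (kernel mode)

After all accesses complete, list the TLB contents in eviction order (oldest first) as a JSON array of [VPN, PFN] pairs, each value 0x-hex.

Walk each access:
#0 VA=0x3607E04 (r,kernel):
  L0: frame=0x2C idx=27 entry=0x2F007 [P=1 RW=1 US=1 PS=0]
  L1: frame=0x2F idx=7 entry=0x33007 [P=1 RW=1 US=1 PS=0]
  ⇒ phys 0x33E04  [2 reads]
#1 VA=0x141AFCB (r,kernel):
  L0: frame=0x2C idx=10 entry=0x34007 [P=1 RW=1 US=1 PS=0]
  L1: frame=0x34 idx=26 entry=0x38007 [P=1 RW=1 US=1 PS=0]
  ⇒ phys 0x38FCB  [2 reads]
#2 VA=0xE12137 (r,kernel):
  L0: frame=0x2C idx=7 entry=0x3C007 [P=1 RW=1 US=1 PS=0]
  L1: frame=0x3C idx=18 entry=0x40007 [P=1 RW=1 US=1 PS=0]
  ⇒ phys 0x40137  [2 reads]
#3 VA=0x2210AF8 (r,kernel):
  L0: frame=0x2C idx=17 entry=0x44007 [P=1 RW=1 US=1 PS=0]
  L1: frame=0x44 idx=16 entry=0x48000 [P=0 RW=0 US=0 PS=0]
  ✗ PAGE_NOT_PRESENT  [2 reads]
#4 VA=0x2E1A81C (r,kernel):
  L0: frame=0x2C idx=23 entry=0x47007 [P=1 RW=1 US=1 PS=0]
  L1: frame=0x47 idx=26 entry=0x49007 [P=1 RW=1 US=1 PS=0]
  ⇒ phys 0x4981C  [2 reads]

TLB: [["0x3607", "0x33"], ["0x141A", "0x38"], ["0xE12", "0x40"], ["0x2E1A", "0x49"]]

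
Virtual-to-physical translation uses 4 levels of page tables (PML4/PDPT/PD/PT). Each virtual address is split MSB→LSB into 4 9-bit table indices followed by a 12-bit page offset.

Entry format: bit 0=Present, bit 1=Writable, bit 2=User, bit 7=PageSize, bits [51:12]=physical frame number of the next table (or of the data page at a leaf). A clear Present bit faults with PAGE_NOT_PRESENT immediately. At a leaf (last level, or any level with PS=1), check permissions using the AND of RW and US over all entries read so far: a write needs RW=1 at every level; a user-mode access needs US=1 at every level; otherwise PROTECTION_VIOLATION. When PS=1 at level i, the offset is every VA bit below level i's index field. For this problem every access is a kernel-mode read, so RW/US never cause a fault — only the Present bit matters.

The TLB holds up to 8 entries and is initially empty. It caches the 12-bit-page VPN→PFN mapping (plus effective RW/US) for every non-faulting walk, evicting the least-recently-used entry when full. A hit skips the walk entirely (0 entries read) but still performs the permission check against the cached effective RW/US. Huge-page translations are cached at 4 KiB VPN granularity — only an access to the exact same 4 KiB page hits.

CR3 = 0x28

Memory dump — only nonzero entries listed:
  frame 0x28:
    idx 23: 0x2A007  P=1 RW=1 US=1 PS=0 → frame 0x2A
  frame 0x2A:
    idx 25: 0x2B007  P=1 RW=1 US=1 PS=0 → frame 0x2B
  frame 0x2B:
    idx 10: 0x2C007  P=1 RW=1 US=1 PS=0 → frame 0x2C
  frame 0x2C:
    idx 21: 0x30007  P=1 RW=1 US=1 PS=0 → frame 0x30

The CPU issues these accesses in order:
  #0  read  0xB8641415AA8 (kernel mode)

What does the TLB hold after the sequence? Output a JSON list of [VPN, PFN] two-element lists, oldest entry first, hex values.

Per-access translation:
#0 VA=0xB8641415AA8 (r,kernel):
  lvl0: tbl 0x28, slot 23 ⇒ 0x2A007 (P1/RW1/US1/PS0)
  lvl1: tbl 0x2A, slot 25 ⇒ 0x2B007 (P1/RW1/US1/PS0)
  lvl2: tbl 0x2B, slot 10 ⇒ 0x2C007 (P1/RW1/US1/PS0)
  lvl3: tbl 0x2C, slot 21 ⇒ 0x30007 (P1/RW1/US1/PS0)
  → PA=0x30AA8  (4 entries read)

TLB: [["0xB8641415", "0x30"]]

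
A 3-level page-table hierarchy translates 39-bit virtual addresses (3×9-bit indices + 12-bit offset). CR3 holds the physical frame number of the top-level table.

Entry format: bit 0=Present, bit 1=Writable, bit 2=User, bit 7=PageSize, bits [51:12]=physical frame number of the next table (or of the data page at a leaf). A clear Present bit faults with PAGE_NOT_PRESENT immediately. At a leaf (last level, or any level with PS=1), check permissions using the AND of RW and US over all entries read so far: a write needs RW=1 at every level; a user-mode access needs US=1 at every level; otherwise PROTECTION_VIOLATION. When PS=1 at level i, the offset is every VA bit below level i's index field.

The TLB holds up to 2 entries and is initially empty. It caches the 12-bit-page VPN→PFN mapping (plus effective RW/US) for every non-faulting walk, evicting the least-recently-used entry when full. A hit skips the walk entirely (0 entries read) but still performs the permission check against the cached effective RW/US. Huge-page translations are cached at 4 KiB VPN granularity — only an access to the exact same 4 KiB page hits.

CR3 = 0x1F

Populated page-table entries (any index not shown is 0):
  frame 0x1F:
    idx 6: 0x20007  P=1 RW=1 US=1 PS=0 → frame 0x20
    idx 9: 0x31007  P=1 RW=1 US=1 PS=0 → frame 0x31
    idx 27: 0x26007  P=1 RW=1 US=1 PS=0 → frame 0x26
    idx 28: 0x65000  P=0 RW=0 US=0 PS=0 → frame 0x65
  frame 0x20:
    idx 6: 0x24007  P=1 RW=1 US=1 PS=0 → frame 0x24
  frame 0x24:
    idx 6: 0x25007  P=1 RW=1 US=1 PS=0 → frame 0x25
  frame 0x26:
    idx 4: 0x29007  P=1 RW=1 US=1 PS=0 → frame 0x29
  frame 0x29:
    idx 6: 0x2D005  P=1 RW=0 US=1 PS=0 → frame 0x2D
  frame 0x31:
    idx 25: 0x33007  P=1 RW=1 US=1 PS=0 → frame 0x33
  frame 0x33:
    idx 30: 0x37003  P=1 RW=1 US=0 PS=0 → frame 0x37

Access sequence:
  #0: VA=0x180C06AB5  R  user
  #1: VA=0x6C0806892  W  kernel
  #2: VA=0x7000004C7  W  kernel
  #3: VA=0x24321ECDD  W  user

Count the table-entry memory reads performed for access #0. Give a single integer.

Per-access translation:
#0 VA=0x180C06AB5 (r,user):
  [0] read 0x1F idx=6: raw=0x20007 flags P=1 W=1 U=1 S=0
  [1] read 0x20 idx=6: raw=0x24007 flags P=1 W=1 U=1 S=0
  [2] read 0x24 idx=6: raw=0x25007 flags P=1 W=1 U=1 S=0
  ⇒ phys 0x25AB5  [3 reads]
#1 VA=0x6C0806892 (w,kernel):
  [0] read 0x1F idx=27: raw=0x26007 flags P=1 W=1 U=1 S=0
  [1] read 0x26 idx=4: raw=0x29007 flags P=1 W=1 U=1 S=0
  [2] read 0x29 idx=6: raw=0x2D005 flags P=1 W=0 U=1 S=0
  ⇒ fault: PROTECTION_VIOLATION  — 3 lookups
#2 VA=0x7000004C7 (w,kernel):
  [0] read 0x1F idx=28: raw=0x65000 flags P=0 W=0 U=0 S=0
  ⇒ fault: PAGE_NOT_PRESENT  — 1 lookups
#3 VA=0x24321ECDD (w,user):
  [0] read 0x1F idx=9: raw=0x31007 flags P=1 W=1 U=1 S=0
  [1] read 0x31 idx=25: raw=0x33007 flags P=1 W=1 U=1 S=0
  [2] read 0x33 idx=30: raw=0x37003 flags P=1 W=1 U=0 S=0
  ⇒ fault: PROTECTION_VIOLATION  — 3 lookups

Entries read for #0: 3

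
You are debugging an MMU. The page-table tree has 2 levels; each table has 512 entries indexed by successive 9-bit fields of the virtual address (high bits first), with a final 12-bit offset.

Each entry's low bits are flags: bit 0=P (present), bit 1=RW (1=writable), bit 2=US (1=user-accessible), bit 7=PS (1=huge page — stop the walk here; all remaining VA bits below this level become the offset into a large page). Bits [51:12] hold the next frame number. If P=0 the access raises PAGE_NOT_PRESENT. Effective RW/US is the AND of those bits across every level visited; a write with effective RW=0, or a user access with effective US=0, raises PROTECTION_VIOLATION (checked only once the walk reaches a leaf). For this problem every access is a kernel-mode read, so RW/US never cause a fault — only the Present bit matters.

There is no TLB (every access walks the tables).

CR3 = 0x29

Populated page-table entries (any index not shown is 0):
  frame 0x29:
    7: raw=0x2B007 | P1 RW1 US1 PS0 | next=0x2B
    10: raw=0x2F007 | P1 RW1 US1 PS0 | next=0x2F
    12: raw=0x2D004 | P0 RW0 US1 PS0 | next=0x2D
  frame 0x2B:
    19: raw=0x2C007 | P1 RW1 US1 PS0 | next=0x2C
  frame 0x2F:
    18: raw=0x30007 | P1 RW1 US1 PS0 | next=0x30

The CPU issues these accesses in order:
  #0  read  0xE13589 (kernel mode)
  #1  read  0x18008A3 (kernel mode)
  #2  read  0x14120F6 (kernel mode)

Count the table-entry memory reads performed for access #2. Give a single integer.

Trace:
#0 VA=0xE13589 (r,kernel):
  L0: frame=0x29 idx=7 entry=0x2B007 [P=1 RW=1 US=1 PS=0]
  L1: frame=0x2B idx=19 entry=0x2C007 [P=1 RW=1 US=1 PS=0]
  ✓ 0x2C589  — 2 lookups
#1 VA=0x18008A3 (r,kernel):
  L0: frame=0x29 idx=12 entry=0x2D004 [P=0 RW=0 US=1 PS=0]
  ✗ PAGE_NOT_PRESENT  [1 reads]
#2 VA=0x14120F6 (r,kernel):
  L0: frame=0x29 idx=10 entry=0x2F007 [P=1 RW=1 US=1 PS=0]
  L1: frame=0x2F idx=18 entry=0x30007 [P=1 RW=1 US=1 PS=0]
  ✓ 0x300F6  — 2 lookups

Entries read for #2: 2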